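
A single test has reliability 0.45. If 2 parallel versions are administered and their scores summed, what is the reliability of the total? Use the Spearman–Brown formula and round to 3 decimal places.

0.621

ρ_k = kρ / (1 + (k−1)ρ) = 2·0.45 / (1 + 1·0.45) = 0.900 / 1.450 = 0.621.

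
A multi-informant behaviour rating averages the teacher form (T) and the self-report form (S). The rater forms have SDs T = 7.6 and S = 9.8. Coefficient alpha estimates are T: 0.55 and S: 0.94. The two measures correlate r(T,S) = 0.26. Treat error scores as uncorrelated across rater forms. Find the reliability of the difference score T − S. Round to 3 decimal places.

0.724

Var(T−S) = 7.6² + 9.8² − 2·7.6·9.8·0.26 = 153.8 − 38.7296 = 115.07.
With uncorrelated errors the cross-covariances are all true-score covariance, so they carry over unchanged; only the diagonal terms shrink to ρᵢσᵢ².
True-score variance = [7.6²·0.55 + 9.8²·0.94] − 38.7296 = 122.046 − 38.7296 = 83.316.
Reliability = 83.316 / 115.07 = 0.724.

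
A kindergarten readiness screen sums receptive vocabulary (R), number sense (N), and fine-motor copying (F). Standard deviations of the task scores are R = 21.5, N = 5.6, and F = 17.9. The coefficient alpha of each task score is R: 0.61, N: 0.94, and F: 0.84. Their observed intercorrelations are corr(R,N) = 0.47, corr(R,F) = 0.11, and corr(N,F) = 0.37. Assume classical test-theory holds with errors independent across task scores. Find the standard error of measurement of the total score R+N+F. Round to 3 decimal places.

Var(total) = 814.02 + 272.021 = 1086.04.
True-score variance = 580.595 + 272.021 = 852.616, so reliability = 0.7851.
Error variance = 1086.04 − 852.616 = 233.425; SEM = √233.425 = 15.278.

15.278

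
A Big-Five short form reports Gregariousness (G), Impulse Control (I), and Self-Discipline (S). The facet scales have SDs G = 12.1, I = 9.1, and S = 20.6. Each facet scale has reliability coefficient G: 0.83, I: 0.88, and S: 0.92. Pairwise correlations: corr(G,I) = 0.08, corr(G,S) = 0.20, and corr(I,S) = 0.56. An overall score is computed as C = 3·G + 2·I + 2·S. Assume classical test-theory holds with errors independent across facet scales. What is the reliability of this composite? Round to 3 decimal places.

0.918

Var(C) = 3²·12.1² + 2²·9.1² + 2²·20.6² + 2·[6·12.1·9.1·0.08 + 6·12.1·20.6·0.20 + 4·9.1·20.6·0.56] = 3346.37 + 1543.75 = 4890.12.
Because errors are independent across components, Cov(Tᵢ,Tⱼ) = Cov(Xᵢ,Xⱼ); the off-diagonal part of the true-score variance is the same as above.
True-score variance = [3²·12.1²·0.83 + 2²·9.1²·0.88 + 2²·20.6²·0.92] + 1543.75 = 2946.82 + 1543.75 = 4490.57.
Reliability = 4490.57 / 4890.12 = 0.918.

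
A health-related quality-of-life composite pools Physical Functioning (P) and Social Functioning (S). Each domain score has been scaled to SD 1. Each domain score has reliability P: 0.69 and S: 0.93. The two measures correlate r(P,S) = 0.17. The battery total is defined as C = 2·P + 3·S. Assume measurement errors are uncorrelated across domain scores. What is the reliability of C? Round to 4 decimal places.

0.8757

Var(C) = 2² + 3² + 2·[6·0.17] = 13 + 2.04 = 15.04.
With uncorrelated errors the cross-covariances are all true-score covariance, so they carry over unchanged; only the diagonal terms shrink to ρᵢσᵢ².
True-score variance = [2²·0.69 + 3²·0.93] + 2.04 = 11.13 + 2.04 = 13.17.
Reliability = 13.17 / 15.04 = 0.8757.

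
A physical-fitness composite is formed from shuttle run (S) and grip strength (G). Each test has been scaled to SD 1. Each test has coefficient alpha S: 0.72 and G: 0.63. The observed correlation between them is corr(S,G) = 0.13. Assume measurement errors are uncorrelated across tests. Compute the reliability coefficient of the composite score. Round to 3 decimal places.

Var(S+G) = 2 + 2·[0.13] = 2 + 0.26 = 2.26.
Because errors are independent across components, Cov(Tᵢ,Tⱼ) = Cov(Xᵢ,Xⱼ); the off-diagonal part of the true-score variance is the same as above.
True-score variance = [0.72 + 0.63] + 0.26 = 1.35 + 0.26 = 1.61.
Reliability = 1.61 / 2.26 = 0.712.

0.712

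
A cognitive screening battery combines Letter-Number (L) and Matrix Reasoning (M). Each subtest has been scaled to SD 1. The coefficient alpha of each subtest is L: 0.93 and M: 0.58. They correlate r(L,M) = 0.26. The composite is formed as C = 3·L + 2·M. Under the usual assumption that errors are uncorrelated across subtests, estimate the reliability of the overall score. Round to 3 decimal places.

Var(C) = 3² + 2² + 2·[6·0.26] = 13 + 3.12 = 16.12.
Under uncorrelated errors the observed covariances equal the true-score covariances, so only the own-variance terms attenuate.
True-score variance = [3²·0.93 + 2²·0.58] + 3.12 = 10.69 + 3.12 = 13.81.
Reliability = 13.81 / 16.12 = 0.857.

0.857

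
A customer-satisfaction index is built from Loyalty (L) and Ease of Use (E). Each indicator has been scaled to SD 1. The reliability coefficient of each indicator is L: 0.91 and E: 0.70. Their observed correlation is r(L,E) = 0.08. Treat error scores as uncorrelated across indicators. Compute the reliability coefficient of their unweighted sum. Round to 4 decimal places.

0.8194

Var(L+E) = 2 + 2·[0.08] = 2 + 0.16 = 2.16.
With uncorrelated errors the cross-covariances are all true-score covariance, so they carry over unchanged; only the diagonal terms shrink to ρᵢσᵢ².
True-score variance = [0.91 + 0.70] + 0.16 = 1.61 + 0.16 = 1.77.
Reliability = 1.77 / 2.16 = 0.8194.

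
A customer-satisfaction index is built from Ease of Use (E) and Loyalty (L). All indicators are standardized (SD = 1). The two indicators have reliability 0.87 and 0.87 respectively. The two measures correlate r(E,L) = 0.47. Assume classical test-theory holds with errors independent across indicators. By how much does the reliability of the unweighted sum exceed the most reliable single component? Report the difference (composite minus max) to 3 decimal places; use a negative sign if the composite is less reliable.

0.042

Var(sum) = 2 + 0.94 = 2.94; true-score variance = 1.74 + 0.94 = 2.68; composite reliability = 0.9116.
Max component reliability = 0.8700.
Difference = 0.9116 − 0.8700 = 0.042.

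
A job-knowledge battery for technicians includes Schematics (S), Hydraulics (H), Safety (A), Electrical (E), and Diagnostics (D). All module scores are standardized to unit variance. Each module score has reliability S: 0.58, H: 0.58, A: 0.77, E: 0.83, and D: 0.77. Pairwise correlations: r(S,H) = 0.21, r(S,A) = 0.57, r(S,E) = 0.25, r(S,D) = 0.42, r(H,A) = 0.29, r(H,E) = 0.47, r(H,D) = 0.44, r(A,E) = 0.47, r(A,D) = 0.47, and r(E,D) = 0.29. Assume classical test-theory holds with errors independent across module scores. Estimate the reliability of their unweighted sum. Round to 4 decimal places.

Var(S+H+A+E+D) = 5 + 2·[0.21 + 0.57 + 0.25 + 0.42 + 0.29 + 0.47 + 0.44 + 0.47 + 0.47 + 0.29] = 5 + 7.76 = 12.76.
Under uncorrelated errors the observed covariances equal the true-score covariances, so only the own-variance terms attenuate.
True-score variance = [0.58 + 0.58 + 0.77 + 0.83 + 0.77] + 7.76 = 3.53 + 7.76 = 11.29.
Reliability = 11.29 / 12.76 = 0.8848.

0.8848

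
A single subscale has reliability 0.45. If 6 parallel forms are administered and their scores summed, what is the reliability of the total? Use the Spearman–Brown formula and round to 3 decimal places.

ρ_k = kρ / (1 + (k−1)ρ) = 6·0.45 / (1 + 5·0.45) = 2.700 / 3.250 = 0.831.

0.831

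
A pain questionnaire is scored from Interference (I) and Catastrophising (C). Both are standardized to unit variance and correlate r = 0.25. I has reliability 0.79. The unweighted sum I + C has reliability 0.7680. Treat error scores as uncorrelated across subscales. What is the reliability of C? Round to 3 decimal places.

0.630

Var(I+C) = 2 + 2·0.25 = 2.500.
True-score variance = ρ_I + ρ_C + 2·0.25, so 0.7680 = (0.79 + ρ_C + 0.50) / 2.500.
ρ_C = 0.7680·2.500 − 0.79 − 0.50 = 0.630.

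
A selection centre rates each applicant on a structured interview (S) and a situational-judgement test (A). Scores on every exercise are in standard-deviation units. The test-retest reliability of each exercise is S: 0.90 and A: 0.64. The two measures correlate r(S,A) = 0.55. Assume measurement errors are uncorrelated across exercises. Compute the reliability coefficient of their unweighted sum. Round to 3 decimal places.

0.852

Var(S+A) = 2 + 2·[0.55] = 2 + 1.1 = 3.1.
With uncorrelated errors the cross-covariances are all true-score covariance, so they carry over unchanged; only the diagonal terms shrink to ρᵢσᵢ².
True-score variance = [0.90 + 0.64] + 1.1 = 1.54 + 1.1 = 2.64.
Reliability = 2.64 / 3.1 = 0.852.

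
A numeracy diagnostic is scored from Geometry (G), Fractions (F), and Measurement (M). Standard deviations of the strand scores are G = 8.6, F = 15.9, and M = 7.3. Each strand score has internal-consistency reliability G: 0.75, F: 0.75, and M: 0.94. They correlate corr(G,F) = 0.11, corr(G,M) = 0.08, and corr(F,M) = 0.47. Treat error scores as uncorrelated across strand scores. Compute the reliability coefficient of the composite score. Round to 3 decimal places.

0.840

Var(G+F+M) = 8.6² + 15.9² + 7.3² + 2·[8.6·15.9·0.11 + 8.6·7.3·0.08 + 15.9·7.3·0.47] = 380.06 + 149.233 = 529.293.
Under uncorrelated errors the observed covariances equal the true-score covariances, so only the own-variance terms attenuate.
True-score variance = [8.6²·0.75 + 15.9²·0.75 + 7.3²·0.94] + 149.233 = 295.17 + 149.233 = 444.404.
Reliability = 444.404 / 529.293 = 0.840.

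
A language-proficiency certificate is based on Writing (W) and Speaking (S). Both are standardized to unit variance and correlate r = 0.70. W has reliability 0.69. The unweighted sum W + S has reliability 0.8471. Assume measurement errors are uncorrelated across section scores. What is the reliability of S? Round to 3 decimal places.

0.790

Var(W+S) = 2 + 2·0.70 = 3.400.
True-score variance = ρ_W + ρ_S + 2·0.70, so 0.8471 = (0.69 + ρ_S + 1.40) / 3.400.
ρ_S = 0.8471·3.400 − 0.69 − 1.40 = 0.790.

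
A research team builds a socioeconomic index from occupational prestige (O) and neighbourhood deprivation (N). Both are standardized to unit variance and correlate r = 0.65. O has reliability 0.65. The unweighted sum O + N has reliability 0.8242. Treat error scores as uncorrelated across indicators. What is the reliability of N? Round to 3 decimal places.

0.770

Var(O+N) = 2 + 2·0.65 = 3.300.
True-score variance = ρ_O + ρ_N + 2·0.65, so 0.8242 = (0.65 + ρ_N + 1.30) / 3.300.
ρ_N = 0.8242·3.300 − 0.65 − 1.30 = 0.770.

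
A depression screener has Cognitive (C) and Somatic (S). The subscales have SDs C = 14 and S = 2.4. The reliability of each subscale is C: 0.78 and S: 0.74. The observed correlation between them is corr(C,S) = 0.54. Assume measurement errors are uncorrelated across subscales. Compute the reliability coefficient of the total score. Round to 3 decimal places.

0.813

Var(C+S) = 14² + 2.4² + 2·[14·2.4·0.54] = 201.76 + 36.288 = 238.048.
Because errors are independent across components, Cov(Tᵢ,Tⱼ) = Cov(Xᵢ,Xⱼ); the off-diagonal part of the true-score variance is the same as above.
True-score variance = [14²·0.78 + 2.4²·0.74] + 36.288 = 157.142 + 36.288 = 193.43.
Reliability = 193.43 / 238.048 = 0.813.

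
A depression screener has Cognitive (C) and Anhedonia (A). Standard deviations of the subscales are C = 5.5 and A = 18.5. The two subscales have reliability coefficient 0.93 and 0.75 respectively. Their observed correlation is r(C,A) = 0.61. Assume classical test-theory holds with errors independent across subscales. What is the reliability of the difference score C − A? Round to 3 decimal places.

Var(C−A) = 5.5² + 18.5² − 2·5.5·18.5·0.61 = 372.5 − 124.135 = 248.365.
With uncorrelated errors the cross-covariances are all true-score covariance, so they carry over unchanged; only the diagonal terms shrink to ρᵢσᵢ².
True-score variance = [5.5²·0.93 + 18.5²·0.75] − 124.135 = 284.82 − 124.135 = 160.685.
Reliability = 160.685 / 248.365 = 0.647.

0.647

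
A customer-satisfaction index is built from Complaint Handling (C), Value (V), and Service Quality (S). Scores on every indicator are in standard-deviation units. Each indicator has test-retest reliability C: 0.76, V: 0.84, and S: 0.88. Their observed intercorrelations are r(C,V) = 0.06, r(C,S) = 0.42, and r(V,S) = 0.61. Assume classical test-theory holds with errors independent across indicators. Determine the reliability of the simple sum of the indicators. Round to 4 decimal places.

Var(C+V+S) = 3 + 2·[0.06 + 0.42 + 0.61] = 3 + 2.18 = 5.18.
Because errors are independent across components, Cov(Tᵢ,Tⱼ) = Cov(Xᵢ,Xⱼ); the off-diagonal part of the true-score variance is the same as above.
True-score variance = [0.76 + 0.84 + 0.88] + 2.18 = 2.48 + 2.18 = 4.66.
Reliability = 4.66 / 5.18 = 0.8996.

0.8996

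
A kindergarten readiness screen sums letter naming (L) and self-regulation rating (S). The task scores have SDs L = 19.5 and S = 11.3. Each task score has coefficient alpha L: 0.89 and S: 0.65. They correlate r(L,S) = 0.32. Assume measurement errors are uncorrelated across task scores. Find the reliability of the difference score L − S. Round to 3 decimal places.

0.764

Var(L−S) = 19.5² + 11.3² − 2·19.5·11.3·0.32 = 507.94 − 141.024 = 366.916.
With uncorrelated errors the cross-covariances are all true-score covariance, so they carry over unchanged; only the diagonal terms shrink to ρᵢσᵢ².
True-score variance = [19.5²·0.89 + 11.3²·0.65] − 141.024 = 421.421 − 141.024 = 280.397.
Reliability = 280.397 / 366.916 = 0.764.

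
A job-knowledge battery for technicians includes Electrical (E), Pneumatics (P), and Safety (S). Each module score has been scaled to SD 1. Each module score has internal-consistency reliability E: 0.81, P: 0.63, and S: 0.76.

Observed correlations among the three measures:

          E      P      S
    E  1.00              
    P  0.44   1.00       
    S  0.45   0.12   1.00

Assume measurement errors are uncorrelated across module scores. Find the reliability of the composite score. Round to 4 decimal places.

0.8406

Var(E+P+S) = 3 + 2·[0.44 + 0.45 + 0.12] = 3 + 2.02 = 5.02.
Under uncorrelated errors the observed covariances equal the true-score covariances, so only the own-variance terms attenuate.
True-score variance = [0.81 + 0.63 + 0.76] + 2.02 = 2.2 + 2.02 = 4.22.
Reliability = 4.22 / 5.02 = 0.8406.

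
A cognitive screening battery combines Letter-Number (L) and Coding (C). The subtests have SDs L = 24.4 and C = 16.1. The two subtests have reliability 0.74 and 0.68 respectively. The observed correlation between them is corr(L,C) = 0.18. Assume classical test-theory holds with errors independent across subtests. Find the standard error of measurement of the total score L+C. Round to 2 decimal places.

Var(total) = 854.57 + 141.422 = 995.992.
True-score variance = 616.829 + 141.422 = 758.252, so reliability = 0.7613.
Error variance = 995.992 − 758.252 = 237.741; SEM = √237.741 = 15.42.

15.42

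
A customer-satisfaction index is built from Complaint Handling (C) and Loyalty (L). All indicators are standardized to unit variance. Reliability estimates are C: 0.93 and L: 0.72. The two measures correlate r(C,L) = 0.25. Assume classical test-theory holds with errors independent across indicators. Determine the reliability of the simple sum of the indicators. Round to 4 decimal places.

Var(C+L) = 2 + 2·[0.25] = 2 + 0.5 = 2.5.
Because errors are independent across components, Cov(Tᵢ,Tⱼ) = Cov(Xᵢ,Xⱼ); the off-diagonal part of the true-score variance is the same as above.
True-score variance = [0.93 + 0.72] + 0.5 = 1.65 + 0.5 = 2.15.
Reliability = 2.15 / 2.5 = 0.8600.

0.8600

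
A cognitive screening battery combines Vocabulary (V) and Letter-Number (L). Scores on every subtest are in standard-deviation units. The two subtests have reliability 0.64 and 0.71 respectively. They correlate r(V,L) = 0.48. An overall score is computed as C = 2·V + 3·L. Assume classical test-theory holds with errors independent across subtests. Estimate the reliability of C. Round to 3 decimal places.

0.784

Var(C) = 2² + 3² + 2·[6·0.48] = 13 + 5.76 = 18.76.
Under uncorrelated errors the observed covariances equal the true-score covariances, so only the own-variance terms attenuate.
True-score variance = [2²·0.64 + 3²·0.71] + 5.76 = 8.95 + 5.76 = 14.71.
Reliability = 14.71 / 18.76 = 0.784.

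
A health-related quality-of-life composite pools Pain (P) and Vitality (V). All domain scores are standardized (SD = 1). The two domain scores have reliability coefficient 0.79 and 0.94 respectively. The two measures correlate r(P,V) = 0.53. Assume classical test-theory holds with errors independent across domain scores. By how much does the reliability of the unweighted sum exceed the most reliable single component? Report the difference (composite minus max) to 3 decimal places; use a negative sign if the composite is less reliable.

Var(sum) = 2 + 1.06 = 3.06; true-score variance = 1.73 + 1.06 = 2.79; composite reliability = 0.9118.
Max component reliability = 0.9400.
Difference = 0.9118 − 0.9400 = -0.028.

-0.028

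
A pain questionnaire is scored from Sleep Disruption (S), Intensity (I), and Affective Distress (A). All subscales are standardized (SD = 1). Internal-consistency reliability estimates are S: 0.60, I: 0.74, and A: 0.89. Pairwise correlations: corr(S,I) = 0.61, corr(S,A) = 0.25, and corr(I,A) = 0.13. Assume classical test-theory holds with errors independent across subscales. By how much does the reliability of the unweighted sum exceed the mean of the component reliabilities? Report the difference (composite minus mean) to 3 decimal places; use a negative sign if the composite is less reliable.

Var(sum) = 3 + 1.98 = 4.98; true-score variance = 2.23 + 1.98 = 4.21; composite reliability = 0.8454.
Mean component reliability = 0.7433.
Difference = 0.8454 − 0.7433 = 0.102.

0.102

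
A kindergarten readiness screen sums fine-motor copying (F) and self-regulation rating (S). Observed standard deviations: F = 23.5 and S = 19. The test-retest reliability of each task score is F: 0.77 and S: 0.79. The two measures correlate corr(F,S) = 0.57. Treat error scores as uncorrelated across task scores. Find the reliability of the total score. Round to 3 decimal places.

Var(F+S) = 23.5² + 19² + 2·[23.5·19·0.57] = 913.25 + 509.01 = 1422.26.
Because errors are independent across components, Cov(Tᵢ,Tⱼ) = Cov(Xᵢ,Xⱼ); the off-diagonal part of the true-score variance is the same as above.
True-score variance = [23.5²·0.77 + 19²·0.79] + 509.01 = 710.423 + 509.01 = 1219.43.
Reliability = 1219.43 / 1422.26 = 0.857.

0.857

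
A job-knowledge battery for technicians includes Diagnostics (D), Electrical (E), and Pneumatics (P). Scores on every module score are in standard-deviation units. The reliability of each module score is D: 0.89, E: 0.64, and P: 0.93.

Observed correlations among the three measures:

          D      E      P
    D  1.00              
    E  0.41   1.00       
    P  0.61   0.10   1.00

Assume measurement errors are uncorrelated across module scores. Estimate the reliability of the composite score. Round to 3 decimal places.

Var(D+E+P) = 3 + 2·[0.41 + 0.61 + 0.10] = 3 + 2.24 = 5.24.
Because errors are independent across components, Cov(Tᵢ,Tⱼ) = Cov(Xᵢ,Xⱼ); the off-diagonal part of the true-score variance is the same as above.
True-score variance = [0.89 + 0.64 + 0.93] + 2.24 = 2.46 + 2.24 = 4.7.
Reliability = 4.7 / 5.24 = 0.897.

0.897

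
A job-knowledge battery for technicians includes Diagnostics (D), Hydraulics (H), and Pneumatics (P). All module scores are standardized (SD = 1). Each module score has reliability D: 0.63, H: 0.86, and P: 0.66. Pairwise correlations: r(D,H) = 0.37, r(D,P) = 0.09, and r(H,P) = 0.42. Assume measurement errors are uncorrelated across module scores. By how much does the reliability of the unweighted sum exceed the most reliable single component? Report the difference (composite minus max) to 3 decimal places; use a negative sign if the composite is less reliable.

Var(sum) = 3 + 1.76 = 4.76; true-score variance = 2.15 + 1.76 = 3.91; composite reliability = 0.8214.
Max component reliability = 0.8600.
Difference = 0.8214 − 0.8600 = -0.039.

-0.039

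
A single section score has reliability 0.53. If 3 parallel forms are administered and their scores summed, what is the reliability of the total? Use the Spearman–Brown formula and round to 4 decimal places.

ρ_k = kρ / (1 + (k−1)ρ) = 3·0.53 / (1 + 2·0.53) = 1.590 / 2.060 = 0.7718.

0.7718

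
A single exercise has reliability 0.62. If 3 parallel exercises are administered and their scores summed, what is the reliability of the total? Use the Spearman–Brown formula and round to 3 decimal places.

ρ_k = kρ / (1 + (k−1)ρ) = 3·0.62 / (1 + 2·0.62) = 1.860 / 2.240 = 0.830.

0.830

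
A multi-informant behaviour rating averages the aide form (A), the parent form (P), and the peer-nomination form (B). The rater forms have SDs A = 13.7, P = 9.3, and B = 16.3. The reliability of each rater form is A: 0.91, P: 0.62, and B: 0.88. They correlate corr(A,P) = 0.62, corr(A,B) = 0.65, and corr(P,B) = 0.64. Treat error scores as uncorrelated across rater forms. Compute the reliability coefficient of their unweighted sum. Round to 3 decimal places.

0.931

Var(A+P+B) = 13.7² + 9.3² + 16.3² + 2·[13.7·9.3·0.62 + 13.7·16.3·0.65 + 9.3·16.3·0.64] = 539.87 + 642.327 = 1182.2.
With uncorrelated errors the cross-covariances are all true-score covariance, so they carry over unchanged; only the diagonal terms shrink to ρᵢσᵢ².
True-score variance = [13.7²·0.91 + 9.3²·0.62 + 16.3²·0.88] + 642.327 = 458.229 + 642.327 = 1100.56.
Reliability = 1100.56 / 1182.2 = 0.931.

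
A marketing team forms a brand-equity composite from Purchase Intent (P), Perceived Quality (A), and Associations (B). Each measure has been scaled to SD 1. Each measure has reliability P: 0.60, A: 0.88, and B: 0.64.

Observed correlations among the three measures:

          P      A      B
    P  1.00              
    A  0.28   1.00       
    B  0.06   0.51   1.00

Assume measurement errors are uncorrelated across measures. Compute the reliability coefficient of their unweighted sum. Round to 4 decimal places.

Var(P+A+B) = 3 + 2·[0.28 + 0.06 + 0.51] = 3 + 1.7 = 4.7.
With uncorrelated errors the cross-covariances are all true-score covariance, so they carry over unchanged; only the diagonal terms shrink to ρᵢσᵢ².
True-score variance = [0.60 + 0.88 + 0.64] + 1.7 = 2.12 + 1.7 = 3.82.
Reliability = 3.82 / 4.7 = 0.8128.

0.8128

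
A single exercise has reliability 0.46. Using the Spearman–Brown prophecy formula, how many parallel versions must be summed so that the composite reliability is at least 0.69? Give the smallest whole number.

k ≥ ρ*(1−ρ₁)/(ρ₁(1−ρ*)) = 0.69·0.54 / (0.46·0.31) = 2.613.
Smallest integer k = 3.

3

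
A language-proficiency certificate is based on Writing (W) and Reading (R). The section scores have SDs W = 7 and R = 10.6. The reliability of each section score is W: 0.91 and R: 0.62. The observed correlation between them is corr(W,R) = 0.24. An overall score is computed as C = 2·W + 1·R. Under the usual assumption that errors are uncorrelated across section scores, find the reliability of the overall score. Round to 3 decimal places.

0.841

Var(C) = 2²·7² + 10.6² + 2·[2·7·10.6·0.24] = 308.36 + 71.232 = 379.592.
Because errors are independent across components, Cov(Tᵢ,Tⱼ) = Cov(Xᵢ,Xⱼ); the off-diagonal part of the true-score variance is the same as above.
True-score variance = [2²·7²·0.91 + 10.6²·0.62] + 71.232 = 248.023 + 71.232 = 319.255.
Reliability = 319.255 / 379.592 = 0.841.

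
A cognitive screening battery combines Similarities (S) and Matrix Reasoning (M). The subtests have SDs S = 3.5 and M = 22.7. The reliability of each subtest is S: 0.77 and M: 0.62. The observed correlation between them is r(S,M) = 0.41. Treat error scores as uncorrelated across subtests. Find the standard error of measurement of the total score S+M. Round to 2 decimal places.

Var(total) = 527.54 + 65.149 = 592.689.
True-score variance = 328.912 + 65.149 = 394.061, so reliability = 0.6649.
Error variance = 592.689 − 394.061 = 198.628; SEM = √198.628 = 14.09.

14.09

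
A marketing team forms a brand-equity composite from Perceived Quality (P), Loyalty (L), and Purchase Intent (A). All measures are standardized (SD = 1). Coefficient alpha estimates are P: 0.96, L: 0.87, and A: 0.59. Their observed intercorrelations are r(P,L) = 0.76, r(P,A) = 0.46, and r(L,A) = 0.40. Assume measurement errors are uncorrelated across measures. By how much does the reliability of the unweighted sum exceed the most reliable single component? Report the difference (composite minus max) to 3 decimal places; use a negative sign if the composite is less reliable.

Var(sum) = 3 + 3.24 = 6.24; true-score variance = 2.42 + 3.24 = 5.66; composite reliability = 0.9071.
Max component reliability = 0.9600.
Difference = 0.9071 − 0.9600 = -0.053.

-0.053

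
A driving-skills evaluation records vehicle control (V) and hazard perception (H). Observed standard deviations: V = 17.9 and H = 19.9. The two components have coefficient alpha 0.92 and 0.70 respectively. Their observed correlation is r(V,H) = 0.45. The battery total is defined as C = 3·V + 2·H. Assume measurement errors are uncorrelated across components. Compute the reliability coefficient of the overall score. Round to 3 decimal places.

Var(C) = 3²·17.9² + 2²·19.9² + 2·[6·17.9·19.9·0.45] = 4467.73 + 1923.53 = 6391.26.
Under uncorrelated errors the observed covariances equal the true-score covariances, so only the own-variance terms attenuate.
True-score variance = [3²·17.9²·0.92 + 2²·19.9²·0.70] + 1923.53 = 3761.82 + 1923.53 = 5685.36.
Reliability = 5685.36 / 6391.26 = 0.890.

0.890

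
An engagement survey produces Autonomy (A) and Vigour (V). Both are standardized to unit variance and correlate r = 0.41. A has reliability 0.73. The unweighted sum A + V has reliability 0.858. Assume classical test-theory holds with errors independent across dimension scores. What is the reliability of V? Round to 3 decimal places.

0.870

Var(A+V) = 2 + 2·0.41 = 2.820.
True-score variance = ρ_A + ρ_V + 2·0.41, so 0.858 = (0.73 + ρ_V + 0.82) / 2.820.
ρ_V = 0.858·2.820 − 0.73 − 0.82 = 0.870.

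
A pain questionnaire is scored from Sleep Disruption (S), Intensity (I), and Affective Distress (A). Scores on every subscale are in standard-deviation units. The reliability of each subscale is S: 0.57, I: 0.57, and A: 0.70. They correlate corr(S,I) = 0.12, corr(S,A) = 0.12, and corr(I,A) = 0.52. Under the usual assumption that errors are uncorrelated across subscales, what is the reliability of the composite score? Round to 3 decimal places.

Var(S+I+A) = 3 + 2·[0.12 + 0.12 + 0.52] = 3 + 1.52 = 4.52.
With uncorrelated errors the cross-covariances are all true-score covariance, so they carry over unchanged; only the diagonal terms shrink to ρᵢσᵢ².
True-score variance = [0.57 + 0.57 + 0.70] + 1.52 = 1.84 + 1.52 = 3.36.
Reliability = 3.36 / 4.52 = 0.743.

0.743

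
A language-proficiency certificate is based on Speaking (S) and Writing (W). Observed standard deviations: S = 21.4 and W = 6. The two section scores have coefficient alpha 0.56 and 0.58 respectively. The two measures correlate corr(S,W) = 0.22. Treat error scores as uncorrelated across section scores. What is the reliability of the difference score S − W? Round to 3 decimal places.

0.505

Var(S−W) = 21.4² + 6² − 2·21.4·6·0.22 = 493.96 − 56.496 = 437.464.
With uncorrelated errors the cross-covariances are all true-score covariance, so they carry over unchanged; only the diagonal terms shrink to ρᵢσᵢ².
True-score variance = [21.4²·0.56 + 6²·0.58] − 56.496 = 277.338 − 56.496 = 220.842.
Reliability = 220.842 / 437.464 = 0.505.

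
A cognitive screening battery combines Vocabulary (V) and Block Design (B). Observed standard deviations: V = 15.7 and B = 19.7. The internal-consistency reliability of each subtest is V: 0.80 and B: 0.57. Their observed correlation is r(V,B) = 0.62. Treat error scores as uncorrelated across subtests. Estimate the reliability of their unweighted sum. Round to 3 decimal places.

Var(V+B) = 15.7² + 19.7² + 2·[15.7·19.7·0.62] = 634.58 + 383.52 = 1018.1.
With uncorrelated errors the cross-covariances are all true-score covariance, so they carry over unchanged; only the diagonal terms shrink to ρᵢσᵢ².
True-score variance = [15.7²·0.80 + 19.7²·0.57] + 383.52 = 418.403 + 383.52 = 801.923.
Reliability = 801.923 / 1018.1 = 0.788.

0.788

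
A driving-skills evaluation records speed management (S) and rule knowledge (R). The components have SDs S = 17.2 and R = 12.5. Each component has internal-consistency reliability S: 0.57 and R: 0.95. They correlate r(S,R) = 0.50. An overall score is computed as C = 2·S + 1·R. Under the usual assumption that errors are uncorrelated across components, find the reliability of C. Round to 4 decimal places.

0.7080

Var(C) = 2²·17.2² + 12.5² + 2·[2·17.2·12.5·0.50] = 1339.61 + 430 = 1769.61.
Under uncorrelated errors the observed covariances equal the true-score covariances, so only the own-variance terms attenuate.
True-score variance = [2²·17.2²·0.57 + 12.5²·0.95] + 430 = 822.953 + 430 = 1252.95.
Reliability = 1252.95 / 1769.61 = 0.7080.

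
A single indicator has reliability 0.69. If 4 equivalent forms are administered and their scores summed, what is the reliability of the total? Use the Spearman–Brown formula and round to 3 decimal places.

ρ_k = kρ / (1 + (k−1)ρ) = 4·0.69 / (1 + 3·0.69) = 2.760 / 3.070 = 0.899.

0.899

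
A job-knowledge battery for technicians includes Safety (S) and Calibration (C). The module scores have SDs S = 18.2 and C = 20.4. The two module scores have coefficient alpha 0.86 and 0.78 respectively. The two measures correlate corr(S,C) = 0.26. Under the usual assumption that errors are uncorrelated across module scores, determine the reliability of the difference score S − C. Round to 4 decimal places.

Var(S−C) = 18.2² + 20.4² − 2·18.2·20.4·0.26 = 747.4 − 193.066 = 554.334.
Under uncorrelated errors the observed covariances equal the true-score covariances, so only the own-variance terms attenuate.
True-score variance = [18.2²·0.86 + 20.4²·0.78] − 193.066 = 609.471 − 193.066 = 416.406.
Reliability = 416.406 / 554.334 = 0.7512.

0.7512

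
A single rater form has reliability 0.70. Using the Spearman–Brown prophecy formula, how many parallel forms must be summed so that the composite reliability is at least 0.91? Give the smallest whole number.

k ≥ ρ*(1−ρ₁)/(ρ₁(1−ρ*)) = 0.91·0.30 / (0.70·0.09) = 4.333.
Smallest integer k = 5.

5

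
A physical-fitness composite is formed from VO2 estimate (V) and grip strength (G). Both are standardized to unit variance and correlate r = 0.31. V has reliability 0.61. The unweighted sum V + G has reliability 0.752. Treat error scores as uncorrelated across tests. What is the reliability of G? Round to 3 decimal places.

0.740

Var(V+G) = 2 + 2·0.31 = 2.620.
True-score variance = ρ_V + ρ_G + 2·0.31, so 0.752 = (0.61 + ρ_G + 0.62) / 2.620.
ρ_G = 0.752·2.620 − 0.61 − 0.62 = 0.740.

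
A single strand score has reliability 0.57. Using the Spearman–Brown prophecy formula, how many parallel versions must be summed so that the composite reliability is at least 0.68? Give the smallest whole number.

k ≥ ρ*(1−ρ₁)/(ρ₁(1−ρ*)) = 0.68·0.43 / (0.57·0.32) = 1.603.
Smallest integer k = 2.

2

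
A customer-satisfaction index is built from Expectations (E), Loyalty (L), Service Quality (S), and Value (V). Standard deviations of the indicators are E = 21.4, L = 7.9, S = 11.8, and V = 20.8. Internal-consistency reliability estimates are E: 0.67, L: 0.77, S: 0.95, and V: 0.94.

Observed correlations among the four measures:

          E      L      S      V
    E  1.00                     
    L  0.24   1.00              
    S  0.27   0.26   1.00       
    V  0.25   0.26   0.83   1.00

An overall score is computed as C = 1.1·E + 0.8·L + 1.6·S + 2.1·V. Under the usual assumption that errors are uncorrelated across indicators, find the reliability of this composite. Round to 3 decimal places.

0.938

Var(C) = 1.1²·21.4² + 0.8²·7.9² + 1.6²·11.8² + 2.1²·20.8² + 2·[0.88·21.4·7.9·0.24 + 1.76·21.4·11.8·0.27 + 2.31·21.4·20.8·0.25 + 1.28·7.9·11.8·0.26 + 1.68·7.9·20.8·0.26 + 3.36·11.8·20.8·0.83] = 2858.47 + 2400.08 = 5258.55.
Under uncorrelated errors the observed covariances equal the true-score covariances, so only the own-variance terms attenuate.
True-score variance = [1.1²·21.4²·0.67 + 0.8²·7.9²·0.77 + 1.6²·11.8²·0.95 + 2.1²·20.8²·0.94] + 2400.08 = 2534.12 + 2400.08 = 4934.2.
Reliability = 4934.2 / 5258.55 = 0.938.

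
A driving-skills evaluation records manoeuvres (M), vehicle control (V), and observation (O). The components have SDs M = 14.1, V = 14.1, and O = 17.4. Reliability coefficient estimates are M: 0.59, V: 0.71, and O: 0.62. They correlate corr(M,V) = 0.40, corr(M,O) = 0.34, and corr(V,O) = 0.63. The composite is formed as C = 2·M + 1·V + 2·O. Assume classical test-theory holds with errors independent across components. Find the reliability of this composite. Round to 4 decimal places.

Var(C) = 2²·14.1² + 14.1² + 2²·17.4² + 2·[2·14.1·14.1·0.40 + 4·14.1·17.4·0.34 + 2·14.1·17.4·0.63] = 2205.09 + 1603.68 = 3808.77.
Because errors are independent across components, Cov(Tᵢ,Tⱼ) = Cov(Xᵢ,Xⱼ); the off-diagonal part of the true-score variance is the same as above.
True-score variance = [2²·14.1²·0.59 + 14.1²·0.71 + 2²·17.4²·0.62] + 1603.68 = 1361.19 + 1603.68 = 2964.87.
Reliability = 2964.87 / 3808.77 = 0.7784.

0.7784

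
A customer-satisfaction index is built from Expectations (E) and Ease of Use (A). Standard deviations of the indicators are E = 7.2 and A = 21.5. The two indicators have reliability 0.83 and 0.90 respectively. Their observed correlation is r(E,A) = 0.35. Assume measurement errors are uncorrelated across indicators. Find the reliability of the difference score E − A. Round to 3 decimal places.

0.864

Var(E−A) = 7.2² + 21.5² − 2·7.2·21.5·0.35 = 514.09 − 108.36 = 405.73.
Because errors are independent across components, Cov(Tᵢ,Tⱼ) = Cov(Xᵢ,Xⱼ); the off-diagonal part of the true-score variance is the same as above.
True-score variance = [7.2²·0.83 + 21.5²·0.90] − 108.36 = 459.052 − 108.36 = 350.692.
Reliability = 350.692 / 405.73 = 0.864.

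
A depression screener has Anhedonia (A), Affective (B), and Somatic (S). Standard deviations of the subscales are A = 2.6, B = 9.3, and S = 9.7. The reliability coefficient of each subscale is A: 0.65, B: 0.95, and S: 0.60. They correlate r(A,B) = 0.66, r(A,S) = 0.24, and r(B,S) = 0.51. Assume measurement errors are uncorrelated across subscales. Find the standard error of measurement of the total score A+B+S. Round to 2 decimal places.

6.66

Var(total) = 187.34 + 136.037 = 323.377.
True-score variance = 143.013 + 136.037 = 279.051, so reliability = 0.8629.
Error variance = 323.377 − 279.051 = 44.3265; SEM = √44.3265 = 6.66.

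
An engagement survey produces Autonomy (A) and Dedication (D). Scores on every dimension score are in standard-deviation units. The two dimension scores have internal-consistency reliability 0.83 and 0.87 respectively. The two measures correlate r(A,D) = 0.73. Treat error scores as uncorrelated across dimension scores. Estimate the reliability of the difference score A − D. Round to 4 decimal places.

0.4444

Var(A−D) = 1 + 1 − 2·0.73 = 2 − 1.46 = 0.54.
Because errors are independent across components, Cov(Tᵢ,Tⱼ) = Cov(Xᵢ,Xⱼ); the off-diagonal part of the true-score variance is the same as above.
True-score variance = [0.83 + 0.87] − 1.46 = 1.7 − 1.46 = 0.24.
Reliability = 0.24 / 0.54 = 0.4444.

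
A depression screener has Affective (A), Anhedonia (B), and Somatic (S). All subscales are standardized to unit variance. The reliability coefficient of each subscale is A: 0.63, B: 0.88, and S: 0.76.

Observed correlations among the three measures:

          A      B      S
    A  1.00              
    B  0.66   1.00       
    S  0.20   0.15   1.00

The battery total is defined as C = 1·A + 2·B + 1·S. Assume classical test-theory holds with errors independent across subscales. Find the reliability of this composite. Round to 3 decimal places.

0.887

Var(C) = 1 + 2² + 1 + 2·[2·0.66 + 0.20 + 2·0.15] = 6 + 3.64 = 9.64.
With uncorrelated errors the cross-covariances are all true-score covariance, so they carry over unchanged; only the diagonal terms shrink to ρᵢσᵢ².
True-score variance = [0.63 + 2²·0.88 + 0.76] + 3.64 = 4.91 + 3.64 = 8.55.
Reliability = 8.55 / 9.64 = 0.887.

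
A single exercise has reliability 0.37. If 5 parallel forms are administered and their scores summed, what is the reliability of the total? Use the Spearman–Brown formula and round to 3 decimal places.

ρ_k = kρ / (1 + (k−1)ρ) = 5·0.37 / (1 + 4·0.37) = 1.850 / 2.480 = 0.746.

0.746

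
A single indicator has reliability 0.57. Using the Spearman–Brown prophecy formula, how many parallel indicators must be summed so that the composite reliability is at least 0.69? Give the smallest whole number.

2

k ≥ ρ*(1−ρ₁)/(ρ₁(1−ρ*)) = 0.69·0.43 / (0.57·0.31) = 1.679.
Smallest integer k = 2.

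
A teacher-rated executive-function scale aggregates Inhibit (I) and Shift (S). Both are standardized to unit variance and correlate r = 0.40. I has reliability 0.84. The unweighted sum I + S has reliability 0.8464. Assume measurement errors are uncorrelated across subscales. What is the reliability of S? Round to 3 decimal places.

0.730

Var(I+S) = 2 + 2·0.40 = 2.800.
True-score variance = ρ_I + ρ_S + 2·0.40, so 0.8464 = (0.84 + ρ_S + 0.80) / 2.800.
ρ_S = 0.8464·2.800 − 0.84 − 0.80 = 0.730.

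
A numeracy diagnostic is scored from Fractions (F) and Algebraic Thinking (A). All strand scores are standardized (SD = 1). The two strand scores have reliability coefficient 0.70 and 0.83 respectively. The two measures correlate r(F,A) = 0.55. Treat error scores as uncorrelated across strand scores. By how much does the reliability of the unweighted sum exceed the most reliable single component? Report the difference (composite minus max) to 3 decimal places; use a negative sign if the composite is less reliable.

Var(sum) = 2 + 1.1 = 3.1; true-score variance = 1.53 + 1.1 = 2.63; composite reliability = 0.8484.
Max component reliability = 0.8300.
Difference = 0.8484 − 0.8300 = 0.018.

0.018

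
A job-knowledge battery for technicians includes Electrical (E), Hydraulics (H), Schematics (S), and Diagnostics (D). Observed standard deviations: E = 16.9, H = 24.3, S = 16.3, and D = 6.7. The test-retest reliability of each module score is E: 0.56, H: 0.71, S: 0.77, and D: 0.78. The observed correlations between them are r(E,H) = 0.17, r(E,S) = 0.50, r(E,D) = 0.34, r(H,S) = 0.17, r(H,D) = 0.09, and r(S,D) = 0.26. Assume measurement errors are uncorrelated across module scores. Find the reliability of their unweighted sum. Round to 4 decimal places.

Var(E+H+S+D) = 16.9² + 24.3² + 16.3² + 6.7² + 2·[16.9·24.3·0.17 + 16.9·16.3·0.50 + 16.9·6.7·0.34 + 24.3·16.3·0.17 + 24.3·6.7·0.09 + 16.3·6.7·0.26] = 1186.68 + 712.86 = 1899.54.
Under uncorrelated errors the observed covariances equal the true-score covariances, so only the own-variance terms attenuate.
True-score variance = [16.9²·0.56 + 24.3²·0.71 + 16.3²·0.77 + 6.7²·0.78] + 712.86 = 818.785 + 712.86 = 1531.64.
Reliability = 1531.64 / 1899.54 = 0.8063.

0.8063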